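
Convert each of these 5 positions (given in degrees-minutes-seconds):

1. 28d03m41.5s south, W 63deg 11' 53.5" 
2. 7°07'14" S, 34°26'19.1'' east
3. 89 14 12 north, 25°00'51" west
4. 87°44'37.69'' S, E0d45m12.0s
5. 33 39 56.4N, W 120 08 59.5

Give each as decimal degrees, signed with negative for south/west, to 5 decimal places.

1. -28.06153, -63.19819
2. -7.12056, 34.43864
3. 89.23667, -25.01417
4. -87.74380, 0.75333
5. 33.66567, -120.14986

Point 1:
  Lat: 28 + 3/60 + 41.5/3600 = 28.061528
  S ⇒ negate
  Lon: 63 + 11/60 + 53.5/3600 = 63.198194
  W → negative
Point 2:
  Lat: 7′ + 14″ = 7.23333′; 7 + 7.23333/60 = 7.120556
  S ⇒ negate
  Longitude: 34 + 26/60 + 19.1/3600 = 34.438639
  E ⇒ keep positive
Point 3:
  φ: 14′ + 12″ = 14.20000′; 89 + 14.20000/60 = 89.236667
  N → positive
  λ: 25 + 0/60 + 51/3600 = 25.014167
  W ⇒ negate
Point 4:
  Lat: 87 + 44/60 + 37.69/3600 = 87.743803
  S ⇒ negate
  Longitude: 0° + 45/60 + 12/3600 = 0 + 0.750000 + 0.003333 = 0.753333
  E → positive
Point 5:
  Latitude: 33 + 39/60 + 56.4/3600 = 33.665667
  N → positive
  Longitude: 8′ + 59.5″ = 8.99167′; 120 + 8.99167/60 = 120.149861
  W ⇒ negate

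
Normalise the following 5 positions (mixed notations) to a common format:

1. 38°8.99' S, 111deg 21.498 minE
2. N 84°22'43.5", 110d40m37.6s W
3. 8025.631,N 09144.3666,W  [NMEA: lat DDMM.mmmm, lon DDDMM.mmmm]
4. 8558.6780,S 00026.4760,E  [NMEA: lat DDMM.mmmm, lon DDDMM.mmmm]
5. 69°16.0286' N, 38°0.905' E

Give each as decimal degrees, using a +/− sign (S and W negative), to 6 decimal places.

1. -38.149833, 111.358300
2. 84.378750, -110.677111
3. 80.427183, -91.739443
4. -85.977967, 0.441267
5. 69.267143, 38.015083

Point 1:
  φ: 38 + 8.99/60 = 38.1498333
  S → negative
  Lon: 111 + 21.498/60 = 111.3583000
  E → positive
Point 2:
  Latitude: 84 + 22/60 + 43.5/3600 = 84.3787500
  N ⇒ keep positive
  Longitude: 40′ + 37.6″ = 40.62667′; 110 + 40.62667/60 = 110.6771111
  hemisphere W, so the sign is −
Point 3:
  Latitude: split at 2 digits → 80° and 25.631′; 80 + 25.631/60 = 80.4271833
  N ⇒ keep positive
  λ: split at 3 digits → 091° and 44.3666′; 91 + 44.3666/60 = 91.7394433
  hemisphere W, so the sign is −
Point 4:
  φ: split at 2 digits → 85° and 58.678′; 85 + 58.678/60 = 85.9779667
  S → negative
  Longitude: split at 3 digits → 000° and 26.476′; 0 + 26.476/60 = 0.4412667
  E ⇒ keep positive
Point 5:
  Latitude: 16.0286′ = 0.267143°; total 69.2671433
  N → positive
  λ: 0.905′ = 0.015083°; total 38.0150833
  E ⇒ keep positive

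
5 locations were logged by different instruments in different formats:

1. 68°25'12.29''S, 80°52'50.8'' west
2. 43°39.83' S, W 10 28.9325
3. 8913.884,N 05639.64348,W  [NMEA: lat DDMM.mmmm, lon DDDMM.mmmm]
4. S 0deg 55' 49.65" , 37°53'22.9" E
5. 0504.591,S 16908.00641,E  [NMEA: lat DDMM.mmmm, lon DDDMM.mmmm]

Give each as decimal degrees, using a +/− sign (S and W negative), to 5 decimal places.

1. -68.42008, -80.88078
2. -43.66383, -10.48221
3. 89.23140, -56.66072
4. -0.93046, 37.88969
5. -5.07652, 169.13344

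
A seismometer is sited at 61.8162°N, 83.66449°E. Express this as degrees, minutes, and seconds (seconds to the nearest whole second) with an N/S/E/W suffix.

Latitude: 0.816200 × 60 = 48.97200′ → 48′, remainder × 60 = 58.32″
Longitude: whole degrees 83; 39.86940′ → 39′ and 52.16″

61°48′58″ N, 83°39′52″ E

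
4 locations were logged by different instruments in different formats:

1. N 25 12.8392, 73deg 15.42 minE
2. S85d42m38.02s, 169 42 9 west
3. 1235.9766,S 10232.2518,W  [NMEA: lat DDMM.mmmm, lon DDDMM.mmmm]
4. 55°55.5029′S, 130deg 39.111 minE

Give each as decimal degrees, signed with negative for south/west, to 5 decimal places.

1. 25.21399, 73.25700
2. -85.71056, -169.70250
3. -12.59961, -102.53753
4. -55.92505, 130.65185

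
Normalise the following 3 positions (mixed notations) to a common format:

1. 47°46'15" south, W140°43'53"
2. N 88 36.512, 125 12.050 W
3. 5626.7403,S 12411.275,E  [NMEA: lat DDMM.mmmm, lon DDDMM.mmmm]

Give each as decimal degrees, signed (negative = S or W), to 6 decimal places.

Point 1:
  φ: 47 + 46/60 + 15/3600 = 47.7708333
  S → negative
  Longitude: 43′ + 53″ = 43.88333′; 140 + 43.88333/60 = 140.7313889
  W → negative
Point 2:
  φ: 36.512′ = 0.608533°; total 88.6085333
  N → positive
  λ: 125 + 12.05/60 = 125.2008333
  W ⇒ negate
Point 3:
  φ: degrees = first 2 digits = 56, minutes = 26.7403; 56 + 26.7403/60 = 56.4456717
  hemisphere S, so the sign is −
  Lon: degrees = first 3 digits = 124, minutes = 11.275; 124 + 11.275/60 = 124.1879167
  E → positive

1. -47.770833, -140.731389
2. 88.608533, -125.200833
3. -56.445672, 124.187917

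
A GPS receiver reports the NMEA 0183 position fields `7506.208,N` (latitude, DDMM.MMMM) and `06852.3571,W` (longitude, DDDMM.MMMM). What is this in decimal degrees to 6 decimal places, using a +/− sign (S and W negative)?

Lat: split at 2 digits → 75° and 6.208′; 75 + 6.208/60 = 75.1034667
N ⇒ keep positive
Longitude: split at 3 digits → 068° and 52.3571′; 68 + 52.3571/60 = 68.8726183
W → negative

75.103467, -68.872618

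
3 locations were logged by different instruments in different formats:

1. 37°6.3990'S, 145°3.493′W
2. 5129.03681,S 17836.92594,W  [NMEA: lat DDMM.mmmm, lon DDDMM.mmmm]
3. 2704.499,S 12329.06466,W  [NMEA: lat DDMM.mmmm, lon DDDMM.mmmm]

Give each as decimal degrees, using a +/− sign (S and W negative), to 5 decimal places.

1. -37.10665, -145.05822
2. -51.48395, -178.61543
3. -27.07498, -123.48441

Point 1:
  Lat: 6.399′ = 0.106650°; total 37.106650
  hemisphere S, so the sign is −
  λ: 3.493′ = 0.058217°; total 145.058217
  W ⇒ negate
Point 2:
  Latitude: degrees = first 2 digits = 51, minutes = 29.03681; 51 + 29.03681/60 = 51.483947
  S ⇒ negate
  Longitude: degrees = first 3 digits = 178, minutes = 36.92594; 178 + 36.92594/60 = 178.615432
  hemisphere W, so the sign is −
Point 3:
  φ: split at 2 digits → 27° and 4.499′; 27 + 4.499/60 = 27.074983
  hemisphere S, so the sign is −
  λ: split at 3 digits → 123° and 29.06466′; 123 + 29.06466/60 = 123.484411
  W ⇒ negate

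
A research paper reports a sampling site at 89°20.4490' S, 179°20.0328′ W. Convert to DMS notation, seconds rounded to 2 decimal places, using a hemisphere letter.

89°20′26.94″ S, 179°20′1.97″ W

Latitude: fractional minutes 0.44900 × 60 = 26.9400″
λ: fractional minutes 0.03280 × 60 = 1.9680″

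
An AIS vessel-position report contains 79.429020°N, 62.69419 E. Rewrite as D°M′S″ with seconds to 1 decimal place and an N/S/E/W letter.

79°25′44.5″ N, 62°41′39.1″ E

Latitude: whole degrees 79; 25.74120′ → 25′ and 44.472″
Lon: 0.694190° → 41.65140′; 0.65140 × 60 = 39.084″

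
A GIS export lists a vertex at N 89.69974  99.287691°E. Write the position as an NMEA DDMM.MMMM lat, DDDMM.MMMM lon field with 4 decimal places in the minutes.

Lat: fractional part 0.699740 → 41.984400 minutes
Longitude: minutes = (99.287691 − 99) × 60 = 17.261460

8941.9844,N / 09917.2615,E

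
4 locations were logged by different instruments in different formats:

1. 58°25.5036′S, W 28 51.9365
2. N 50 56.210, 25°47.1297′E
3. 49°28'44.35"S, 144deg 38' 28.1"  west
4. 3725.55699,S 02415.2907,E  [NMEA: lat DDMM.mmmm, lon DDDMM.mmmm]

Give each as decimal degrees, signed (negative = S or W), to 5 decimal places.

1. -58.42506, -28.86561
2. 50.93683, 25.78550
3. -49.47899, -144.64114
4. -37.42595, 24.25485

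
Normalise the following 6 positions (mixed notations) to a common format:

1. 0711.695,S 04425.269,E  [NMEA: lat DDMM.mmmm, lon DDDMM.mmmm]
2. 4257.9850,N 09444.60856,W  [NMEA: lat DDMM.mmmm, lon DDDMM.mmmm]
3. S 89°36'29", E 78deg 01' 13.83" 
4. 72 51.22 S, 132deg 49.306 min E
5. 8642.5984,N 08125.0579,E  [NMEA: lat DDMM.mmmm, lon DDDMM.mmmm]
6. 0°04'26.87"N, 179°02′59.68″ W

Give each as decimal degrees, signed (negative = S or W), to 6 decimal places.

Point 1:
  Lat: degrees = first 2 digits = 7, minutes = 11.695; 7 + 11.695/60 = 7.1949167
  S → negative
  Longitude: split at 3 digits → 044° and 25.269′; 44 + 25.269/60 = 44.4211500
  E ⇒ keep positive
Point 2:
  Lat: split at 2 digits → 42° and 57.985′; 42 + 57.985/60 = 42.9664167
  N ⇒ keep positive
  Lon: degrees = first 3 digits = 94, minutes = 44.60856; 94 + 44.60856/60 = 94.7434760
  W → negative
Point 3:
  Latitude: 36′ + 29″ = 36.48333′; 89 + 36.48333/60 = 89.6080556
  S → negative
  Longitude: 78 + 1/60 + 13.83/3600 = 78.0205083
  E → positive
Point 4:
  Latitude: 51.22′ = 0.853667°; total 72.8536667
  S ⇒ negate
  Lon: 49.306′ = 0.821767°; total 132.8217667
  E ⇒ keep positive
Point 5:
  Latitude: split at 2 digits → 86° and 42.5984′; 86 + 42.5984/60 = 86.7099733
  N → positive
  Longitude: degrees = first 3 digits = 81, minutes = 25.0579; 81 + 25.0579/60 = 81.4176317
  E ⇒ keep positive
Point 6:
  Lat: 0° + 4/60 + 26.87/3600 = 0 + 0.066667 + 0.007464 = 0.0741306
  N ⇒ keep positive
  Lon: 179 + 2/60 + 59.68/3600 = 179.0499111
  W → negative

1. -7.194917, 44.421150
2. 42.966417, -94.743476
3. -89.608056, 78.020508
4. -72.853667, 132.821767
5. 86.709973, 81.417632
6. 0.074131, -179.049911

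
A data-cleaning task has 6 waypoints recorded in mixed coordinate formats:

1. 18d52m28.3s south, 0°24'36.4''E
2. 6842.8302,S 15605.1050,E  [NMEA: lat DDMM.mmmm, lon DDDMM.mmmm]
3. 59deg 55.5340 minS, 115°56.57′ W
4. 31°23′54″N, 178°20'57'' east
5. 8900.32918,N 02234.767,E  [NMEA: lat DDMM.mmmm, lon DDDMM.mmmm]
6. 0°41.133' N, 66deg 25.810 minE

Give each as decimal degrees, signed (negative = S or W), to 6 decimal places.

1. -18.874528, 0.410111
2. -68.713837, 156.085083
3. -59.925567, -115.942833
4. 31.398333, 178.349167
5. 89.005486, 22.579450
6. 0.685550, 66.430167

Point 1:
  Latitude: 18 + 52/60 + 28.3/3600 = 18.8745278
  S → negative
  λ: 24′ + 36.4″ = 24.60667′; 0 + 24.60667/60 = 0.4101111
  E → positive
Point 2:
  Latitude: split at 2 digits → 68° and 42.8302′; 68 + 42.8302/60 = 68.7138367
  hemisphere S, so the sign is −
  Lon: degrees = first 3 digits = 156, minutes = 5.105; 156 + 5.105/60 = 156.0850833
  E ⇒ keep positive
Point 3:
  Lat: 55.534′ = 0.925567°; total 59.9255667
  S ⇒ negate
  Longitude: 115 + 56.57/60 = 115.9428333
  W ⇒ negate
Point 4:
  Latitude: 31 + 23/60 + 54/3600 = 31.3983333
  N ⇒ keep positive
  λ: 178 + 20/60 + 57/3600 = 178.3491667
  E → positive
Point 5:
  Latitude: degrees = first 2 digits = 89, minutes = 0.32918; 89 + 0.32918/60 = 89.0054863
  N → positive
  Lon: degrees = first 3 digits = 22, minutes = 34.767; 22 + 34.767/60 = 22.5794500
  E → positive
Point 6:
  Lat: 41.133′ = 0.685550°; total 0.6855500
  N → positive
  Lon: 25.81′ = 0.430167°; total 66.4301667
  E ⇒ keep positive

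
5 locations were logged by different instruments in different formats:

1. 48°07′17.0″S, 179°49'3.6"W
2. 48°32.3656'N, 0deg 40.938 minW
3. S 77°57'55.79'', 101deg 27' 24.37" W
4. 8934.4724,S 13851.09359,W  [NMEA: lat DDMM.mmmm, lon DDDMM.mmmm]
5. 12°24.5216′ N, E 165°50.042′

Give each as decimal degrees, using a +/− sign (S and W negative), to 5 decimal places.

Point 1:
  Lat: 7′ + 17″ = 7.28333′; 48 + 7.28333/60 = 48.121389
  S ⇒ negate
  Lon: 179° + 49/60 + 3.6/3600 = 179 + 0.816667 + 0.001000 = 179.817667
  hemisphere W, so the sign is −
Point 2:
  Latitude: 32.3656′ = 0.539427°; total 48.539427
  N → positive
  λ: 40.938′ = 0.682300°; total 0.682300
  W ⇒ negate
Point 3:
  Lat: 57′ + 55.79″ = 57.92983′; 77 + 57.92983/60 = 77.965497
  hemisphere S, so the sign is −
  Lon: 101° + 27/60 + 24.37/3600 = 101 + 0.450000 + 0.006769 = 101.456769
  W → negative
Point 4:
  φ: degrees = first 2 digits = 89, minutes = 34.4724; 89 + 34.4724/60 = 89.574540
  S ⇒ negate
  Lon: split at 3 digits → 138° and 51.09359′; 138 + 51.09359/60 = 138.851560
  W → negative
Point 5:
  φ: 12 + 24.5216/60 = 12.408693
  N → positive
  Lon: 50.042′ = 0.834033°; total 165.834033
  E ⇒ keep positive

1. -48.12139, -179.81767
2. 48.53943, -0.68230
3. -77.96550, -101.45677
4. -89.57454, -138.85156
5. 12.40869, 165.83403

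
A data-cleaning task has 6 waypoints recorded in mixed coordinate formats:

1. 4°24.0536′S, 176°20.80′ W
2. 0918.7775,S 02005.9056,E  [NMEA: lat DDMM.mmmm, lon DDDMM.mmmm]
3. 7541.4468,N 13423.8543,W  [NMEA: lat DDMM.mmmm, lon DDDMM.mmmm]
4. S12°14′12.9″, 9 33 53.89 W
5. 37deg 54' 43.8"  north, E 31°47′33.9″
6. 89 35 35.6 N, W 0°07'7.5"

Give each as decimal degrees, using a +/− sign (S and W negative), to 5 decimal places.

Point 1:
  φ: 4 + 24.0536/60 = 4.400893
  S → negative
  Longitude: 176 + 20.8/60 = 176.346667
  W → negative
Point 2:
  Latitude: split at 2 digits → 09° and 18.7775′; 9 + 18.7775/60 = 9.312958
  S → negative
  Lon: degrees = first 3 digits = 20, minutes = 5.9056; 20 + 5.9056/60 = 20.098427
  E → positive
Point 3:
  φ: split at 2 digits → 75° and 41.4468′; 75 + 41.4468/60 = 75.690780
  N → positive
  λ: split at 3 digits → 134° and 23.8543′; 134 + 23.8543/60 = 134.397572
  W ⇒ negate
Point 4:
  Latitude: 12 + 14/60 + 12.9/3600 = 12.236917
  hemisphere S, so the sign is −
  Longitude: 9° + 33/60 + 53.89/3600 = 9 + 0.550000 + 0.014969 = 9.564969
  W ⇒ negate
Point 5:
  Lat: 37 + 54/60 + 43.8/3600 = 37.912167
  N ⇒ keep positive
  Longitude: 31° + 47/60 + 33.9/3600 = 31 + 0.783333 + 0.009417 = 31.792750
  E → positive
Point 6:
  Lat: 89° + 35/60 + 35.6/3600 = 89 + 0.583333 + 0.009889 = 89.593222
  N ⇒ keep positive
  Longitude: 7′ + 7.5″ = 7.12500′; 0 + 7.12500/60 = 0.118750
  W ⇒ negate

1. -4.40089, -176.34667
2. -9.31296, 20.09843
3. 75.69078, -134.39757
4. -12.23692, -9.56497
5. 37.91217, 31.79275
6. 89.59322, -0.11875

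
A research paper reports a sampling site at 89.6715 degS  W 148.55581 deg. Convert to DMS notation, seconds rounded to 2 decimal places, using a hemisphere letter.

Latitude: 0.671500° → 40.29000′; 0.29000 × 60 = 17.4000″
Lon: 0.555810° → 33.34860′; 0.34860 × 60 = 20.9160″

89°40′17.40″ S, 148°33′20.92″ W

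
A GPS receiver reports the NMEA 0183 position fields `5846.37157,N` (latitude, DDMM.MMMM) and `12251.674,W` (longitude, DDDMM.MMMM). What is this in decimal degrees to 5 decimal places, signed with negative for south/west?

58.77286, -122.86123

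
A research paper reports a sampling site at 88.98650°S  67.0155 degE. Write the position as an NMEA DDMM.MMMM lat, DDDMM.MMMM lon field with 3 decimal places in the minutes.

8859.190,S / 06700.930,E

Latitude: minutes = (88.986500 − 88) × 60 = 59.19000
λ: minutes = (67.015500 − 67) × 60 = 0.93000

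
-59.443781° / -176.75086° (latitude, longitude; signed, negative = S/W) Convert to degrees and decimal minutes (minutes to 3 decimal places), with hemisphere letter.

Latitude is negative → S; |value| = 59.443781
Lat: minutes = (59.443781 − 59) × 60 = 26.62686
Longitude is negative → W; |value| = 176.750860
λ: minutes = (176.750860 − 176) × 60 = 45.05160

59° 26.627′ S, 176° 45.052′ W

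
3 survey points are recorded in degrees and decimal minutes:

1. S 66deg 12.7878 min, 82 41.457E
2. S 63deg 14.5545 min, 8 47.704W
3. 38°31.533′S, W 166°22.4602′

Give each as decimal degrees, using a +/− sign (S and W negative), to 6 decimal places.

Point 1:
  φ: 66 + 12.7878/60 = 66.2131300
  S ⇒ negate
  λ: 82 + 41.457/60 = 82.6909500
  E ⇒ keep positive
Point 2:
  Latitude: 14.5545′ = 0.242575°; total 63.2425750
  hemisphere S, so the sign is −
  Longitude: 47.704′ = 0.795067°; total 8.7950667
  hemisphere W, so the sign is −
Point 3:
  Lat: 38 + 31.533/60 = 38.5255500
  hemisphere S, so the sign is −
  Lon: 166 + 22.4602/60 = 166.3743367
  hemisphere W, so the sign is −

1. -66.213130, 82.690950
2. -63.242575, -8.795067
3. -38.525550, -166.374337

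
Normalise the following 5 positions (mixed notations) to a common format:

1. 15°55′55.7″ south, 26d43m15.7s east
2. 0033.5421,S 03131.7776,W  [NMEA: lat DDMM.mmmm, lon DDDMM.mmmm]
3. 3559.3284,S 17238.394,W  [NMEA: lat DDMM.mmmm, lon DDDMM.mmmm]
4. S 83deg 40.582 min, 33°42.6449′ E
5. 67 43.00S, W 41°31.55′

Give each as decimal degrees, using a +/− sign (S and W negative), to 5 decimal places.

Point 1:
  Lat: 55′ + 55.7″ = 55.92833′; 15 + 55.92833/60 = 15.932139
  S ⇒ negate
  Longitude: 43′ + 15.7″ = 43.26167′; 26 + 43.26167/60 = 26.721028
  E ⇒ keep positive
Point 2:
  Latitude: degrees = first 2 digits = 0, minutes = 33.5421; 0 + 33.5421/60 = 0.559035
  hemisphere S, so the sign is −
  Longitude: split at 3 digits → 031° and 31.7776′; 31 + 31.7776/60 = 31.529627
  W ⇒ negate
Point 3:
  Lat: split at 2 digits → 35° and 59.3284′; 35 + 59.3284/60 = 35.988807
  hemisphere S, so the sign is −
  Lon: split at 3 digits → 172° and 38.394′; 172 + 38.394/60 = 172.639900
  hemisphere W, so the sign is −
Point 4:
  φ: 83 + 40.582/60 = 83.676367
  S ⇒ negate
  λ: 42.6449′ = 0.710748°; total 33.710748
  E ⇒ keep positive
Point 5:
  φ: 43′ = 0.716667°; total 67.716667
  S → negative
  Longitude: 31.55′ = 0.525833°; total 41.525833
  W → negative

1. -15.93214, 26.72103
2. -0.55904, -31.52963
3. -35.98881, -172.63990
4. -83.67637, 33.71075
5. -67.71667, -41.52583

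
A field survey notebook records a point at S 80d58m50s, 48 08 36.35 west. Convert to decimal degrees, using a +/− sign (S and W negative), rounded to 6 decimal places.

-80.980556, -48.143431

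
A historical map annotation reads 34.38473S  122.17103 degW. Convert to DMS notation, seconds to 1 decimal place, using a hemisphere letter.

φ: 0.384730° → 23.08380′; 0.08380 × 60 = 5.028″
λ: whole degrees 122; 10.26180′ → 10′ and 15.708″

34°23′5.0″ S, 122°10′15.7″ W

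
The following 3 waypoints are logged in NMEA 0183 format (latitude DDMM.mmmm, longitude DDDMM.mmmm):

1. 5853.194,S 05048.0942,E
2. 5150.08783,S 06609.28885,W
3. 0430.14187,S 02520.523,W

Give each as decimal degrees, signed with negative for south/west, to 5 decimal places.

Point 1:
  Latitude: split at 2 digits → 58° and 53.194′; 58 + 53.194/60 = 58.886567
  hemisphere S, so the sign is −
  Lon: degrees = first 3 digits = 50, minutes = 48.0942; 50 + 48.0942/60 = 50.801570
  E ⇒ keep positive
Point 2:
  φ: split at 2 digits → 51° and 50.08783′; 51 + 50.08783/60 = 51.834797
  S → negative
  λ: split at 3 digits → 066° and 9.28885′; 66 + 9.28885/60 = 66.154814
  hemisphere W, so the sign is −
Point 3:
  Latitude: degrees = first 2 digits = 4, minutes = 30.14187; 4 + 30.14187/60 = 4.502365
  S → negative
  λ: degrees = first 3 digits = 25, minutes = 20.523; 25 + 20.523/60 = 25.342050
  W ⇒ negate

1. -58.88657, 50.80157
2. -51.83480, -66.15481
3. -4.50236, -25.34205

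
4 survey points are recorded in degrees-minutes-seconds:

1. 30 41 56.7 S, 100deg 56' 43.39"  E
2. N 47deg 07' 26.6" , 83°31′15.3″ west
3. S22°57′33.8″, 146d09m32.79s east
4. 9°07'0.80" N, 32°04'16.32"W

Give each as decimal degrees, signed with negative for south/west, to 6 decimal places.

Point 1:
  Lat: 41′ + 56.7″ = 41.94500′; 30 + 41.94500/60 = 30.6990833
  S ⇒ negate
  Lon: 56′ + 43.39″ = 56.72317′; 100 + 56.72317/60 = 100.9453861
  E → positive
Point 2:
  Lat: 47 + 7/60 + 26.6/3600 = 47.1240556
  N → positive
  Lon: 83° + 31/60 + 15.3/3600 = 83 + 0.516667 + 0.004250 = 83.5209167
  hemisphere W, so the sign is −
Point 3:
  Lat: 22° + 57/60 + 33.8/3600 = 22 + 0.950000 + 0.009389 = 22.9593889
  S ⇒ negate
  Longitude: 146° + 9/60 + 32.79/3600 = 146 + 0.150000 + 0.009108 = 146.1591083
  E ⇒ keep positive
Point 4:
  φ: 9 + 7/60 + 0.8/3600 = 9.1168889
  N ⇒ keep positive
  Longitude: 32° + 4/60 + 16.32/3600 = 32 + 0.066667 + 0.004533 = 32.0712000
  W → negative

1. -30.699083, 100.945386
2. 47.124056, -83.520917
3. -22.959389, 146.159108
4. 9.116889, -32.071200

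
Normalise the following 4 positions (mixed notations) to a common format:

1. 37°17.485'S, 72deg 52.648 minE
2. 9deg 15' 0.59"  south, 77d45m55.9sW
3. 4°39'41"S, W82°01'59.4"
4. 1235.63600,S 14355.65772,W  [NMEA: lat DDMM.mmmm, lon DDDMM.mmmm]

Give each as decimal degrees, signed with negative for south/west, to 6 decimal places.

1. -37.291417, 72.877467
2. -9.250164, -77.765528
3. -4.661389, -82.033167
4. -12.593933, -143.927629

Point 1:
  Lat: 17.485′ = 0.291417°; total 37.2914167
  hemisphere S, so the sign is −
  λ: 52.648′ = 0.877467°; total 72.8774667
  E ⇒ keep positive
Point 2:
  Latitude: 9° + 15/60 + 0.59/3600 = 9 + 0.250000 + 0.000164 = 9.2501639
  hemisphere S, so the sign is −
  Longitude: 77° + 45/60 + 55.9/3600 = 77 + 0.750000 + 0.015528 = 77.7655278
  W ⇒ negate
Point 3:
  Lat: 4° + 39/60 + 41/3600 = 4 + 0.650000 + 0.011389 = 4.6613889
  S → negative
  Lon: 82° + 1/60 + 59.4/3600 = 82 + 0.016667 + 0.016500 = 82.0331667
  W → negative
Point 4:
  Lat: degrees = first 2 digits = 12, minutes = 35.636; 12 + 35.636/60 = 12.5939333
  hemisphere S, so the sign is −
  Longitude: split at 3 digits → 143° and 55.65772′; 143 + 55.65772/60 = 143.9276287
  hemisphere W, so the sign is −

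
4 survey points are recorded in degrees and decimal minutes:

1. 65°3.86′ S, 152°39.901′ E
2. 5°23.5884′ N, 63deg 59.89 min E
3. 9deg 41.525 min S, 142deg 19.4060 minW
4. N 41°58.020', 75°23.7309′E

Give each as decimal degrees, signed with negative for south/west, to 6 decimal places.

1. -65.064333, 152.665017
2. 5.393140, 63.998167
3. -9.692083, -142.323433
4. 41.967000, 75.395515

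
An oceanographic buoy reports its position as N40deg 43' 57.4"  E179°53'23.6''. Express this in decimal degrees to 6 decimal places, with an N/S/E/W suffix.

Lat: 40 + 43/60 + 57.4/3600 = 40.7326111
Lon: 53′ + 23.6″ = 53.39333′; 179 + 53.39333/60 = 179.8898889

40.732611° N, 179.889889° E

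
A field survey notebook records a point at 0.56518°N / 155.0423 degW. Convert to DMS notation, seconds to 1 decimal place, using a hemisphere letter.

Lat: whole degrees 0; 33.91080′ → 33′ and 54.648″
Lon: whole degrees 155; 2.53800′ → 2′ and 32.280″

0°33′54.6″ N, 155°02′32.3″ W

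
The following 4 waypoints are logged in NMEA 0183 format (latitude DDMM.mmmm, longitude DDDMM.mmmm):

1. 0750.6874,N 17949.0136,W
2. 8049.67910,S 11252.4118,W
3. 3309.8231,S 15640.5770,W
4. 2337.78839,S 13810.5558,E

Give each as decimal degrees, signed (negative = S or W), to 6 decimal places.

Point 1:
  φ: degrees = first 2 digits = 7, minutes = 50.6874; 7 + 50.6874/60 = 7.8447900
  N → positive
  Longitude: degrees = first 3 digits = 179, minutes = 49.0136; 179 + 49.0136/60 = 179.8168933
  W → negative
Point 2:
  φ: split at 2 digits → 80° and 49.6791′; 80 + 49.6791/60 = 80.8279850
  S ⇒ negate
  Lon: degrees = first 3 digits = 112, minutes = 52.4118; 112 + 52.4118/60 = 112.8735300
  W ⇒ negate
Point 3:
  Latitude: split at 2 digits → 33° and 9.8231′; 33 + 9.8231/60 = 33.1637183
  hemisphere S, so the sign is −
  λ: degrees = first 3 digits = 156, minutes = 40.577; 156 + 40.577/60 = 156.6762833
  W → negative
Point 4:
  φ: degrees = first 2 digits = 23, minutes = 37.78839; 23 + 37.78839/60 = 23.6298065
  S → negative
  Longitude: degrees = first 3 digits = 138, minutes = 10.5558; 138 + 10.5558/60 = 138.1759300
  E ⇒ keep positive

1. 7.844790, -179.816893
2. -80.827985, -112.873530
3. -33.163718, -156.676283
4. -23.629807, 138.175930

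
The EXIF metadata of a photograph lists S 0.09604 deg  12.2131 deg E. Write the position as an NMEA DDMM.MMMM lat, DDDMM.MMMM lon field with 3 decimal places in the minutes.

Lat: 0° + 0.096040 × 60 = 0° 5.76240′
Longitude: fractional part 0.213100 → 12.78600 minutes

0005.762,S / 01212.786,E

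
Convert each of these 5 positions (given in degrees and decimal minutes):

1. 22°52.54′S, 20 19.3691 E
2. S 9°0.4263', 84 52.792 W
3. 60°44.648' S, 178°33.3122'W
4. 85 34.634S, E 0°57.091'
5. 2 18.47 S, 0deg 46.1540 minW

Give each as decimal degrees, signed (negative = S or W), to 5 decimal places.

Point 1:
  Lat: 52.54′ = 0.875667°; total 22.875667
  S ⇒ negate
  Longitude: 20 + 19.3691/60 = 20.322818
  E → positive
Point 2:
  φ: 0.4263′ = 0.007105°; total 9.007105
  hemisphere S, so the sign is −
  λ: 52.792′ = 0.879867°; total 84.879867
  W → negative
Point 3:
  Latitude: 60 + 44.648/60 = 60.744133
  hemisphere S, so the sign is −
  Longitude: 178 + 33.3122/60 = 178.555203
  W → negative
Point 4:
  φ: 34.634′ = 0.577233°; total 85.577233
  S ⇒ negate
  Longitude: 0 + 57.091/60 = 0.951517
  E → positive
Point 5:
  φ: 18.47′ = 0.307833°; total 2.307833
  S ⇒ negate
  λ: 0 + 46.154/60 = 0.769233
  hemisphere W, so the sign is −

1. -22.87567, 20.32282
2. -9.00711, -84.87987
3. -60.74413, -178.55520
4. -85.57723, 0.95152
5. -2.30783, -0.76923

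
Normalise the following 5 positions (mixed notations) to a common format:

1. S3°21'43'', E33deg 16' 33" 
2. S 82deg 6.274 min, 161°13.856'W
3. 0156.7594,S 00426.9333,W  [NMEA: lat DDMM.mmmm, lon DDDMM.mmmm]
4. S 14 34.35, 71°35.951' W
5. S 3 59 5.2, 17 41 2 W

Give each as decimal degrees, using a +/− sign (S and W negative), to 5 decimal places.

Point 1:
  Lat: 3 + 21/60 + 43/3600 = 3.361944
  S ⇒ negate
  λ: 33° + 16/60 + 33/3600 = 33 + 0.266667 + 0.009167 = 33.275833
  E ⇒ keep positive
Point 2:
  Lat: 6.274′ = 0.104567°; total 82.104567
  hemisphere S, so the sign is −
  Lon: 161 + 13.856/60 = 161.230933
  W ⇒ negate
Point 3:
  Lat: degrees = first 2 digits = 1, minutes = 56.7594; 1 + 56.7594/60 = 1.945990
  S ⇒ negate
  Lon: split at 3 digits → 004° and 26.9333′; 4 + 26.9333/60 = 4.448888
  W ⇒ negate
Point 4:
  Lat: 34.35′ = 0.572500°; total 14.572500
  S → negative
  Lon: 71 + 35.951/60 = 71.599183
  W → negative
Point 5:
  Lat: 3 + 59/60 + 5.2/3600 = 3.984778
  S ⇒ negate
  Longitude: 17° + 41/60 + 2/3600 = 17 + 0.683333 + 0.000556 = 17.683889
  W → negative

1. -3.36194, 33.27583
2. -82.10457, -161.23093
3. -1.94599, -4.44889
4. -14.57250, -71.59918
5. -3.98478, -17.68389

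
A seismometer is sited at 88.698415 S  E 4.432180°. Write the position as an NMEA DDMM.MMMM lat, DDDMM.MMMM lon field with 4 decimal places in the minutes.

φ: 88° + 0.698415 × 60 = 88° 41.904900′
Longitude: 4° + 0.432180 × 60 = 4° 25.930800′

8841.9049,S / 00425.9308,E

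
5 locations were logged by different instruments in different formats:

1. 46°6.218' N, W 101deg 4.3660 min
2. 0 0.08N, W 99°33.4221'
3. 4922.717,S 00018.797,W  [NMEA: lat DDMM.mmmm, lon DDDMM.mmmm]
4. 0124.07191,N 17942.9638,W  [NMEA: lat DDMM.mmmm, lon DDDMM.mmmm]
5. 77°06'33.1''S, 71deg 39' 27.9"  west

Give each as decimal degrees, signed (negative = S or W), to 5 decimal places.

Point 1:
  Lat: 6.218′ = 0.103633°; total 46.103633
  N ⇒ keep positive
  Lon: 4.366′ = 0.072767°; total 101.072767
  hemisphere W, so the sign is −
Point 2:
  Latitude: 0.08′ = 0.001333°; total 0.001333
  N ⇒ keep positive
  λ: 33.4221′ = 0.557035°; total 99.557035
  W ⇒ negate
Point 3:
  Lat: split at 2 digits → 49° and 22.717′; 49 + 22.717/60 = 49.378617
  S → negative
  Lon: split at 3 digits → 000° and 18.797′; 0 + 18.797/60 = 0.313283
  W → negative
Point 4:
  Latitude: split at 2 digits → 01° and 24.07191′; 1 + 24.07191/60 = 1.401199
  N → positive
  Longitude: split at 3 digits → 179° and 42.9638′; 179 + 42.9638/60 = 179.716063
  W ⇒ negate
Point 5:
  φ: 77 + 6/60 + 33.1/3600 = 77.109194
  S → negative
  Lon: 71° + 39/60 + 27.9/3600 = 71 + 0.650000 + 0.007750 = 71.657750
  hemisphere W, so the sign is −

1. 46.10363, -101.07277
2. 0.00133, -99.55704
3. -49.37862, -0.31328
4. 1.40120, -179.71606
5. -77.10919, -71.65775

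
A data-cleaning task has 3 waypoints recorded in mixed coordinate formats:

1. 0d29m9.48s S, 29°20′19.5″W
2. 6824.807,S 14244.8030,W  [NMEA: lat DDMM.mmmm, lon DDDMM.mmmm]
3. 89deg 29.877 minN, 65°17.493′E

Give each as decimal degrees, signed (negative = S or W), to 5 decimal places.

1. -0.48597, -29.33875
2. -68.41345, -142.74672
3. 89.49795, 65.29155

Point 1:
  Lat: 29′ + 9.48″ = 29.15800′; 0 + 29.15800/60 = 0.485967
  S → negative
  Longitude: 29 + 20/60 + 19.5/3600 = 29.338750
  W → negative
Point 2:
  φ: split at 2 digits → 68° and 24.807′; 68 + 24.807/60 = 68.413450
  S ⇒ negate
  Lon: split at 3 digits → 142° and 44.803′; 142 + 44.803/60 = 142.746717
  hemisphere W, so the sign is −
Point 3:
  Lat: 89 + 29.877/60 = 89.497950
  N → positive
  λ: 65 + 17.493/60 = 65.291550
  E → positive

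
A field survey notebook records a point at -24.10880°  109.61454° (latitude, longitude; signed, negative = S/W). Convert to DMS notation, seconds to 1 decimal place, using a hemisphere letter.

Latitude is negative → S; |value| = 24.108800
φ: whole degrees 24; 6.52800′ → 6′ and 31.680″
Lon: 0.614540° → 36.87240′; 0.87240 × 60 = 52.344″

24°06′31.7″ S, 109°36′52.3″ E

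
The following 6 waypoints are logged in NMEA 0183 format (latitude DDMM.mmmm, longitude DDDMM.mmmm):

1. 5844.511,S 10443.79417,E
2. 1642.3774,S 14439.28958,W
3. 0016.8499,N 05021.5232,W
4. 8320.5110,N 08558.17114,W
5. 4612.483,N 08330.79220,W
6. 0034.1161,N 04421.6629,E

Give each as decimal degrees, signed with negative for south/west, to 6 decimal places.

1. -58.741850, 104.729903
2. -16.706290, -144.654826
3. 0.280832, -50.358720
4. 83.341850, -85.969519
5. 46.208050, -83.513203
6. 0.568602, 44.361048

Point 1:
  φ: degrees = first 2 digits = 58, minutes = 44.511; 58 + 44.511/60 = 58.7418500
  S ⇒ negate
  Longitude: split at 3 digits → 104° and 43.79417′; 104 + 43.79417/60 = 104.7299028
  E ⇒ keep positive
Point 2:
  Lat: split at 2 digits → 16° and 42.3774′; 16 + 42.3774/60 = 16.7062900
  hemisphere S, so the sign is −
  Longitude: degrees = first 3 digits = 144, minutes = 39.28958; 144 + 39.28958/60 = 144.6548263
  hemisphere W, so the sign is −
Point 3:
  Lat: degrees = first 2 digits = 0, minutes = 16.8499; 0 + 16.8499/60 = 0.2808317
  N → positive
  Longitude: split at 3 digits → 050° and 21.5232′; 50 + 21.5232/60 = 50.3587200
  W → negative
Point 4:
  Latitude: split at 2 digits → 83° and 20.511′; 83 + 20.511/60 = 83.3418500
  N ⇒ keep positive
  λ: split at 3 digits → 085° and 58.17114′; 85 + 58.17114/60 = 85.9695190
  hemisphere W, so the sign is −
Point 5:
  Lat: split at 2 digits → 46° and 12.483′; 46 + 12.483/60 = 46.2080500
  N ⇒ keep positive
  λ: split at 3 digits → 083° and 30.7922′; 83 + 30.7922/60 = 83.5132033
  hemisphere W, so the sign is −
Point 6:
  φ: split at 2 digits → 00° and 34.1161′; 0 + 34.1161/60 = 0.5686017
  N ⇒ keep positive
  Longitude: degrees = first 3 digits = 44, minutes = 21.6629; 44 + 21.6629/60 = 44.3610483
  E → positive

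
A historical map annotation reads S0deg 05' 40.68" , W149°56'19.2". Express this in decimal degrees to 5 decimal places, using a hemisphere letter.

Latitude: 5′ + 40.68″ = 5.67800′; 0 + 5.67800/60 = 0.094633
Longitude: 149 + 56/60 + 19.2/3600 = 149.938667

0.09463° S, 149.93867° W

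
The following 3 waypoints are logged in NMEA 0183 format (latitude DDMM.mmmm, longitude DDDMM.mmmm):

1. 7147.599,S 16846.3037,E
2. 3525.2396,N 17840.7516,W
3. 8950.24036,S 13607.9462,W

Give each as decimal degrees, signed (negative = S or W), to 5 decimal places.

Point 1:
  Latitude: split at 2 digits → 71° and 47.599′; 71 + 47.599/60 = 71.793317
  hemisphere S, so the sign is −
  Lon: split at 3 digits → 168° and 46.3037′; 168 + 46.3037/60 = 168.771728
  E ⇒ keep positive
Point 2:
  Latitude: split at 2 digits → 35° and 25.2396′; 35 + 25.2396/60 = 35.420660
  N → positive
  Longitude: degrees = first 3 digits = 178, minutes = 40.7516; 178 + 40.7516/60 = 178.679193
  W → negative
Point 3:
  φ: split at 2 digits → 89° and 50.24036′; 89 + 50.24036/60 = 89.837339
  S → negative
  λ: split at 3 digits → 136° and 7.9462′; 136 + 7.9462/60 = 136.132437
  W → negative

1. -71.79332, 168.77173
2. 35.42066, -178.67919
3. -89.83734, -136.13244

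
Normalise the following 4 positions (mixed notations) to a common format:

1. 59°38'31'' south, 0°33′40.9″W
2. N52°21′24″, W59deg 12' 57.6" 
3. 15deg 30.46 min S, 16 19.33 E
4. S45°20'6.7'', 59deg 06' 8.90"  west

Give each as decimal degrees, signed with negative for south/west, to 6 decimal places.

1. -59.641944, -0.561361
2. 52.356667, -59.216000
3. -15.507667, 16.322167
4. -45.335194, -59.102472

Point 1:
  Lat: 59° + 38/60 + 31/3600 = 59 + 0.633333 + 0.008611 = 59.6419444
  S → negative
  Longitude: 33′ + 40.9″ = 33.68167′; 0 + 33.68167/60 = 0.5613611
  W → negative
Point 2:
  Latitude: 21′ + 24″ = 21.40000′; 52 + 21.40000/60 = 52.3566667
  N → positive
  Lon: 59 + 12/60 + 57.6/3600 = 59.2160000
  W → negative
Point 3:
  Lat: 30.46′ = 0.507667°; total 15.5076667
  S → negative
  Lon: 19.33′ = 0.322167°; total 16.3221667
  E ⇒ keep positive
Point 4:
  Lat: 45 + 20/60 + 6.7/3600 = 45.3351944
  S → negative
  Longitude: 6′ + 8.9″ = 6.14833′; 59 + 6.14833/60 = 59.1024722
  W → negative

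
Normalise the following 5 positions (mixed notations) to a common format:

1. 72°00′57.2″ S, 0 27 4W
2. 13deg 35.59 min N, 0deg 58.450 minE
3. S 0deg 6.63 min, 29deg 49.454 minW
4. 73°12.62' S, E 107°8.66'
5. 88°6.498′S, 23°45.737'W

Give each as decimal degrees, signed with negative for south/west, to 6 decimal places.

Point 1:
  Lat: 0′ + 57.2″ = 0.95333′; 72 + 0.95333/60 = 72.0158889
  S ⇒ negate
  λ: 0 + 27/60 + 4/3600 = 0.4511111
  hemisphere W, so the sign is −
Point 2:
  φ: 13 + 35.59/60 = 13.5931667
  N → positive
  Longitude: 58.45′ = 0.974167°; total 0.9741667
  E → positive
Point 3:
  Latitude: 0 + 6.63/60 = 0.1105000
  S ⇒ negate
  Lon: 49.454′ = 0.824233°; total 29.8242333
  hemisphere W, so the sign is −
Point 4:
  Lat: 12.62′ = 0.210333°; total 73.2103333
  S ⇒ negate
  Longitude: 8.66′ = 0.144333°; total 107.1443333
  E ⇒ keep positive
Point 5:
  Latitude: 88 + 6.498/60 = 88.1083000
  hemisphere S, so the sign is −
  Lon: 45.737′ = 0.762283°; total 23.7622833
  hemisphere W, so the sign is −

1. -72.015889, -0.451111
2. 13.593167, 0.974167
3. -0.110500, -29.824233
4. -73.210333, 107.144333
5. -88.108300, -23.762283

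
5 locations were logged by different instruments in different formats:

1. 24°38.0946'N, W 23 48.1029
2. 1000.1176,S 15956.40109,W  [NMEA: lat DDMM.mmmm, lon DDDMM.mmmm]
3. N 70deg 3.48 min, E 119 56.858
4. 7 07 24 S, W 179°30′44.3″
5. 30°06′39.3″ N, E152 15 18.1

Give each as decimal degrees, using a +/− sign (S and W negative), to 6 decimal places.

1. 24.634910, -23.801715
2. -10.001960, -159.940018
3. 70.058000, 119.947633
4. -7.123333, -179.512306
5. 30.110917, 152.255028

Point 1:
  Lat: 24 + 38.0946/60 = 24.6349100
  N → positive
  Lon: 48.1029′ = 0.801715°; total 23.8017150
  hemisphere W, so the sign is −
Point 2:
  Lat: split at 2 digits → 10° and 0.1176′; 10 + 0.1176/60 = 10.0019600
  S → negative
  Longitude: degrees = first 3 digits = 159, minutes = 56.40109; 159 + 56.40109/60 = 159.9400182
  W ⇒ negate
Point 3:
  Latitude: 70 + 3.48/60 = 70.0580000
  N ⇒ keep positive
  Lon: 119 + 56.858/60 = 119.9476333
  E → positive
Point 4:
  φ: 7′ + 24″ = 7.40000′; 7 + 7.40000/60 = 7.1233333
  hemisphere S, so the sign is −
  λ: 30′ + 44.3″ = 30.73833′; 179 + 30.73833/60 = 179.5123056
  W → negative
Point 5:
  φ: 6′ + 39.3″ = 6.65500′; 30 + 6.65500/60 = 30.1109167
  N → positive
  Longitude: 152 + 15/60 + 18.1/3600 = 152.2550278
  E ⇒ keep positive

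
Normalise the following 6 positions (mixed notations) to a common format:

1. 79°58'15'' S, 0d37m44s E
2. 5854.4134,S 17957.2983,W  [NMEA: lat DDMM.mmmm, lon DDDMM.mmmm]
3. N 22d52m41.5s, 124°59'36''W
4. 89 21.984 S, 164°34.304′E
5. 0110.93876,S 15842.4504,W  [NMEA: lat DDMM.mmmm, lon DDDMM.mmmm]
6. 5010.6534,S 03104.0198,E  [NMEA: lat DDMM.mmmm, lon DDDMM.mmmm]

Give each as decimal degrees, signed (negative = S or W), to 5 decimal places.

1. -79.97083, 0.62889
2. -58.90689, -179.95497
3. 22.87819, -124.99333
4. -89.36640, 164.57173
5. -1.18231, -158.70751
6. -50.17756, 31.06700

Point 1:
  Lat: 79 + 58/60 + 15/3600 = 79.970833
  S ⇒ negate
  λ: 37′ + 44″ = 37.73333′; 0 + 37.73333/60 = 0.628889
  E → positive
Point 2:
  Lat: degrees = first 2 digits = 58, minutes = 54.4134; 58 + 54.4134/60 = 58.906890
  S → negative
  λ: split at 3 digits → 179° and 57.2983′; 179 + 57.2983/60 = 179.954972
  hemisphere W, so the sign is −
Point 3:
  φ: 22° + 52/60 + 41.5/3600 = 22 + 0.866667 + 0.011528 = 22.878194
  N → positive
  Longitude: 124° + 59/60 + 36/3600 = 124 + 0.983333 + 0.010000 = 124.993333
  W → negative
Point 4:
  Lat: 21.984′ = 0.366400°; total 89.366400
  S → negative
  Longitude: 164 + 34.304/60 = 164.571733
  E ⇒ keep positive
Point 5:
  Latitude: split at 2 digits → 01° and 10.93876′; 1 + 10.93876/60 = 1.182313
  S ⇒ negate
  Longitude: split at 3 digits → 158° and 42.4504′; 158 + 42.4504/60 = 158.707507
  W → negative
Point 6:
  Lat: degrees = first 2 digits = 50, minutes = 10.6534; 50 + 10.6534/60 = 50.177557
  S ⇒ negate
  Lon: split at 3 digits → 031° and 4.0198′; 31 + 4.0198/60 = 31.066997
  E ⇒ keep positive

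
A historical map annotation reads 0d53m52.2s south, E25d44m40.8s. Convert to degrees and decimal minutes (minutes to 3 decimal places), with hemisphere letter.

0° 53.870′ S, 25° 44.680′ E

Latitude: 53 + 52.2/60 = 53.87000′
Lon: seconds/60 = 0.68000; minutes = 44 + 0.68000 = 44.68000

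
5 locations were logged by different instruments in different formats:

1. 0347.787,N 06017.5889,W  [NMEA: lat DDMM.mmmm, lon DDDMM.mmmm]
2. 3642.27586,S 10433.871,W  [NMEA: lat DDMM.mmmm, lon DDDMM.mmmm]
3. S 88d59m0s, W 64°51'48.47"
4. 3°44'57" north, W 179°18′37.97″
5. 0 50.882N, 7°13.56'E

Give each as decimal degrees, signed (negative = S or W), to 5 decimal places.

1. 3.79645, -60.29315
2. -36.70460, -104.56452
3. -88.98333, -64.86346
4. 3.74917, -179.31055
5. 0.84803, 7.22600

Point 1:
  Lat: split at 2 digits → 03° and 47.787′; 3 + 47.787/60 = 3.796450
  N ⇒ keep positive
  Lon: split at 3 digits → 060° and 17.5889′; 60 + 17.5889/60 = 60.293148
  W → negative
Point 2:
  Lat: split at 2 digits → 36° and 42.27586′; 36 + 42.27586/60 = 36.704598
  hemisphere S, so the sign is −
  Longitude: split at 3 digits → 104° and 33.871′; 104 + 33.871/60 = 104.564517
  W ⇒ negate
Point 3:
  Latitude: 88 + 59/60 + 0/3600 = 88.983333
  hemisphere S, so the sign is −
  λ: 64 + 51/60 + 48.47/3600 = 64.863464
  W → negative
Point 4:
  Latitude: 3° + 44/60 + 57/3600 = 3 + 0.733333 + 0.015833 = 3.749167
  N ⇒ keep positive
  Longitude: 179° + 18/60 + 37.97/3600 = 179 + 0.300000 + 0.010547 = 179.310547
  hemisphere W, so the sign is −
Point 5:
  Lat: 0 + 50.882/60 = 0.848033
  N ⇒ keep positive
  λ: 13.56′ = 0.226000°; total 7.226000
  E → positive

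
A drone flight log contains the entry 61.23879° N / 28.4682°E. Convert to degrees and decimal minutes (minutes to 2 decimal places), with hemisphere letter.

Lat: minutes = (61.238790 − 61) × 60 = 14.3274
Lon: minutes = (28.468200 − 28) × 60 = 28.0920

61° 14.33′ N, 28° 28.09′ E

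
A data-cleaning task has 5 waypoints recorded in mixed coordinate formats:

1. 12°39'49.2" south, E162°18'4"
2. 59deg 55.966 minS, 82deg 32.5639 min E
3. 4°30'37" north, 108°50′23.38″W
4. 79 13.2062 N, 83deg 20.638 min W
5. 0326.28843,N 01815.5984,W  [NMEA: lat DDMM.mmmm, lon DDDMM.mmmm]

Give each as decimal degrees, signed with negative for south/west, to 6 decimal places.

Point 1:
  Latitude: 12 + 39/60 + 49.2/3600 = 12.6636667
  hemisphere S, so the sign is −
  λ: 18′ + 4″ = 18.06667′; 162 + 18.06667/60 = 162.3011111
  E ⇒ keep positive
Point 2:
  φ: 55.966′ = 0.932767°; total 59.9327667
  S ⇒ negate
  λ: 32.5639′ = 0.542732°; total 82.5427317
  E → positive
Point 3:
  Latitude: 30′ + 37″ = 30.61667′; 4 + 30.61667/60 = 4.5102778
  N → positive
  λ: 50′ + 23.38″ = 50.38967′; 108 + 50.38967/60 = 108.8398278
  hemisphere W, so the sign is −
Point 4:
  φ: 79 + 13.2062/60 = 79.2201033
  N → positive
  Longitude: 83 + 20.638/60 = 83.3439667
  hemisphere W, so the sign is −
Point 5:
  Lat: degrees = first 2 digits = 3, minutes = 26.28843; 3 + 26.28843/60 = 3.4381405
  N → positive
  Lon: split at 3 digits → 018° and 15.5984′; 18 + 15.5984/60 = 18.2599733
  hemisphere W, so the sign is −

1. -12.663667, 162.301111
2. -59.932767, 82.542732
3. 4.510278, -108.839828
4. 79.220103, -83.343967
5. 3.438141, -18.259973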